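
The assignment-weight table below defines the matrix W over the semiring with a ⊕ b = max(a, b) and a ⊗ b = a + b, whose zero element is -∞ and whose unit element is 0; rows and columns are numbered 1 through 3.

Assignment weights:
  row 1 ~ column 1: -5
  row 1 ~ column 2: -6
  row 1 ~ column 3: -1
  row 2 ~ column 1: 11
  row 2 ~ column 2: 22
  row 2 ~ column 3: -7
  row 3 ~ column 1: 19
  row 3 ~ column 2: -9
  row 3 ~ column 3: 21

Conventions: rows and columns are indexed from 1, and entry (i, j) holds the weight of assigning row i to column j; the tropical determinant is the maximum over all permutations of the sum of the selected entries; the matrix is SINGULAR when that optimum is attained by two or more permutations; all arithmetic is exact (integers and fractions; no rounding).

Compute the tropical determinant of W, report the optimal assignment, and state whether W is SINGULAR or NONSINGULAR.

σ = (1, 2, 3): (-5) + 22 + 21 = 38
σ = (1, 3, 2): (-5) + (-7) + (-9) = -21
σ = (2, 1, 3): (-6) + 11 + 21 = 26
σ = (2, 3, 1): (-6) + (-7) + 19 = 6
σ = (3, 1, 2): (-1) + 11 + (-9) = 1
σ = (3, 2, 1): (-1) + 22 + 19 = 40
Optimal value attained by: σ = (3, 2, 1).
Answer: det⊕(W) = 40; verdict: NONSINGULAR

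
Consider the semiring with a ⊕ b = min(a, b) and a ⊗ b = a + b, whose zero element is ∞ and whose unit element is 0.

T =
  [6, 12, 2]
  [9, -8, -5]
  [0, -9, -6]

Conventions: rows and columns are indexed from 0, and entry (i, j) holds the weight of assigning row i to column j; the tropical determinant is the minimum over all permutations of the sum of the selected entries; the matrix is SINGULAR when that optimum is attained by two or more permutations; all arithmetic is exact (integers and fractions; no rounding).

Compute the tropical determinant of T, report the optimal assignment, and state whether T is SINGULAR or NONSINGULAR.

σ = (0, 1, 2): 6 + (-8) + (-6) = -8
σ = (0, 2, 1): 6 + (-5) + (-9) = -8
σ = (1, 0, 2): 12 + 9 + (-6) = 15
σ = (1, 2, 0): 12 + (-5) + 0 = 7
σ = (2, 0, 1): 2 + 9 + (-9) = 2
σ = (2, 1, 0): 2 + (-8) + 0 = -6
Optimal value attained by: σ = (0, 1, 2).
Answer: det⊕(T) = -8; verdict: SINGULAR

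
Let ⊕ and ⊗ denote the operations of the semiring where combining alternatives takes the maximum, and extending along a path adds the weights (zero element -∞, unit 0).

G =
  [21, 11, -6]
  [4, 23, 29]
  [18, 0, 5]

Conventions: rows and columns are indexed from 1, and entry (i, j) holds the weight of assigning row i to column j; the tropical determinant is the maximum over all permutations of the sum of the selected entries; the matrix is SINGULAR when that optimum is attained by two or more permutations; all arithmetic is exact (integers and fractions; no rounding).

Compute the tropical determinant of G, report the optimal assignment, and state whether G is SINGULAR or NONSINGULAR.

σ = (1, 2, 3): 21 + 23 + 5 = 49
σ = (1, 3, 2): 21 + 29 + 0 = 50
σ = (2, 1, 3): 11 + 4 + 5 = 20
σ = (2, 3, 1): 11 + 29 + 18 = 58
σ = (3, 1, 2): (-6) + 4 + 0 = -2
σ = (3, 2, 1): (-6) + 23 + 18 = 35
Optimal value attained by: σ = (2, 3, 1).
Answer: det⊕(G) = 58; verdict: NONSINGULAR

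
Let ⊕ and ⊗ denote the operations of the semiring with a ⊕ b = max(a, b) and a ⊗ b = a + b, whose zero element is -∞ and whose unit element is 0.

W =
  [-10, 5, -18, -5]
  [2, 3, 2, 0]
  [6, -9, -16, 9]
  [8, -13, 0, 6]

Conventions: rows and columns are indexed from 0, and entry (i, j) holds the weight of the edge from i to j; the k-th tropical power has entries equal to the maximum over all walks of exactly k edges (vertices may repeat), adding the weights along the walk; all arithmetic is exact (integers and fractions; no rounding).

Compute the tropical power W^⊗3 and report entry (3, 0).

W^⊗2:
  [7, 8, 7, 5]
  [8, 7, 5, 11]
  [17, 11, 9, 15]
  [14, 13, 6, 12]
W^⊗3:
  [13, 12, 10, 16]
  [19, 13, 11, 17]
  [23, 22, 15, 21]
  [20, 19, 15, 18]
Key observation: the optimum is the walk 3->3->3->0, with weight 6 + 6 + 8 = 20.
Optimal value attained by: walk 3->3->3->0.
Answer: (W^⊗3)[3][0] = 20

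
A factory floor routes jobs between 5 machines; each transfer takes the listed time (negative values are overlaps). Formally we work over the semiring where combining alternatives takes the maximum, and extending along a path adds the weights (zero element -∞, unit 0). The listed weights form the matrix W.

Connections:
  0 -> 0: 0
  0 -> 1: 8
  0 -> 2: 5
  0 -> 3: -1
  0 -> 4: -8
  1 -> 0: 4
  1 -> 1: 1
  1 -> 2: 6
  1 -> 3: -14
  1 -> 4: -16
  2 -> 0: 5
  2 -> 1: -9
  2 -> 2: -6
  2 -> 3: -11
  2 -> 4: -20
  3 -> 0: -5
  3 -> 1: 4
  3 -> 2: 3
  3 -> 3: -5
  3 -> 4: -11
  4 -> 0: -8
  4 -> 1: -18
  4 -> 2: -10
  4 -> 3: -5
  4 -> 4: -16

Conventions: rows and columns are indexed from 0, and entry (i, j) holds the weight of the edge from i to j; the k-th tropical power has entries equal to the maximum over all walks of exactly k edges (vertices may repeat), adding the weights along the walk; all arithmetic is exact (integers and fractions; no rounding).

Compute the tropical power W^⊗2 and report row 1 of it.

W^⊗2:
  [12, 9, 14, -1, -8]
  [11, 12, 9, 3, -4]
  [5, 13, 10, 4, -3]
  [8, 5, 10, -6, -12]
  [-5, 0, -2, -9, -16]
Answer: row 1 of W^⊗2 = [11, 12, 9, 3, -4]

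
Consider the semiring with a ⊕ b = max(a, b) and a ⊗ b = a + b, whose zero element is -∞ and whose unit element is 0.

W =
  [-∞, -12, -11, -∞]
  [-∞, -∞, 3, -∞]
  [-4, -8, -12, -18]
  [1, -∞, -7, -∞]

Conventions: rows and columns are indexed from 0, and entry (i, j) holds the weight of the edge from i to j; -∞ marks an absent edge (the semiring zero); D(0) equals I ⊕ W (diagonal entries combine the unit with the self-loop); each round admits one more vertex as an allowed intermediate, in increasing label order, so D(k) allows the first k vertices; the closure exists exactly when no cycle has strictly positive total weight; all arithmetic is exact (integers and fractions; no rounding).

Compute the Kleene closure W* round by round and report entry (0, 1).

D(0):
  [0, -12, -11, -∞]
  [-∞, 0, 3, -∞]
  [-4, -8, 0, -18]
  [1, -∞, -7, 0]
D(1):
  [0, -12, -11, -∞]
  [-∞, 0, 3, -∞]
  [-4, -8, 0, -18]
  [1, -11, -7, 0]
D(2):
  [0, -12, -9, -∞]
  [-∞, 0, 3, -∞]
  [-4, -8, 0, -18]
  [1, -11, -7, 0]
D(3):
  [0, -12, -9, -27]
  [-1, 0, 3, -15]
  [-4, -8, 0, -18]
  [1, -11, -7, 0]
D(4):
  [0, -12, -9, -27]
  [-1, 0, 3, -15]
  [-4, -8, 0, -18]
  [1, -11, -7, 0]
Answer: W*[0][1] = -12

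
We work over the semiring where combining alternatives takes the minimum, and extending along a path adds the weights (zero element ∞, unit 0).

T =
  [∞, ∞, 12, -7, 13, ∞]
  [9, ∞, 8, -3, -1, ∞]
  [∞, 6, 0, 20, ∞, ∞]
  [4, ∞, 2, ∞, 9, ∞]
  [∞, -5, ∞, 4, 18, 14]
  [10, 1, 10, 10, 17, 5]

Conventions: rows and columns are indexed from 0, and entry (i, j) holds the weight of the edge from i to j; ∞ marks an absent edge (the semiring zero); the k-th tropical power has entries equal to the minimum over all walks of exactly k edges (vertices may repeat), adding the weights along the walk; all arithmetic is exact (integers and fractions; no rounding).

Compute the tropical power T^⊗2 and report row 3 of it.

T^⊗2:
  [-3, 8, -5, 17, 2, 27]
  [1, -6, -1, 2, 6, 13]
  [15, 6, 0, 3, 5, ∞]
  [∞, 4, 2, -3, 17, 23]
  [4, 13, 3, -8, -6, 19]
  [10, 6, 9, -2, 0, 10]
Answer: row 3 of T^⊗2 = [∞, 4, 2, -3, 17, 23]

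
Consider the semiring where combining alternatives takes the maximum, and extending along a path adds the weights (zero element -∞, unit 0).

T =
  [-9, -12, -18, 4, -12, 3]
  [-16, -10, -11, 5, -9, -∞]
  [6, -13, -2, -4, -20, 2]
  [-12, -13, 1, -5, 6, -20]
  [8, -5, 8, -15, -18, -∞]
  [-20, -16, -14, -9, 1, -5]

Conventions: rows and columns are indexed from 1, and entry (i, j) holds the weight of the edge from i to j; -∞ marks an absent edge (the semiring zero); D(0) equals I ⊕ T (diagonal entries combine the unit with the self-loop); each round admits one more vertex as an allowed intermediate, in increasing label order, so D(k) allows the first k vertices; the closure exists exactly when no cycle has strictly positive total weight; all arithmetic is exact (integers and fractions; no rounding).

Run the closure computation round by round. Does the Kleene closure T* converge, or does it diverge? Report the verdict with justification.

D(0):
  [0, -12, -18, 4, -12, 3]
  [-16, 0, -11, 5, -9, -∞]
  [6, -13, 0, -4, -20, 2]
  [-12, -13, 1, 0, 6, -20]
  [8, -5, 8, -15, 0, -∞]
  [-20, -16, -14, -9, 1, 0]
D(1):
  [0, -12, -18, 4, -12, 3]
  [-16, 0, -11, 5, -9, -13]
  [6, -6, 0, 10, -6, 9]
  [-12, -13, 1, 0, 6, -9]
  [8, -4, 8, 12, 0, 11]
  [-20, -16, -14, -9, 1, 0]
D(2):
  [0, -12, -18, 4, -12, 3]
  [-16, 0, -11, 5, -9, -13]
  [6, -6, 0, 10, -6, 9]
  [-12, -13, 1, 0, 6, -9]
  [8, -4, 8, 12, 0, 11]
  [-20, -16, -14, -9, 1, 0]
Detection: at round 3, diagonal entry (4, 4) turns strictly positive.
Key observation: the cycle 4->3->1->4 has total weight 1 + 6 + 4, which is strictly positive.
Answer: DIVERGES — positive cycle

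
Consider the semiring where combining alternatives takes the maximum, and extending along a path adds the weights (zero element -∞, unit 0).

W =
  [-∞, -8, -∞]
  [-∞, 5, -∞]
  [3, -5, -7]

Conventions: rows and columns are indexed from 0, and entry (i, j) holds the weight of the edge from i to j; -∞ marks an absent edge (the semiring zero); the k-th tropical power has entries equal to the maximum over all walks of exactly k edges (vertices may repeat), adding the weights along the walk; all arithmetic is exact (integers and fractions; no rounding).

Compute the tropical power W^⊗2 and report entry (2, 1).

W^⊗2:
  [-∞, -3, -∞]
  [-∞, 10, -∞]
  [-4, 0, -14]
Key observation: the optimum is the walk 2->1->1, with weight (-5) + 5 = 0.
Optimal value attained by: walk 2->1->1.
Answer: (W^⊗2)[2][1] = 0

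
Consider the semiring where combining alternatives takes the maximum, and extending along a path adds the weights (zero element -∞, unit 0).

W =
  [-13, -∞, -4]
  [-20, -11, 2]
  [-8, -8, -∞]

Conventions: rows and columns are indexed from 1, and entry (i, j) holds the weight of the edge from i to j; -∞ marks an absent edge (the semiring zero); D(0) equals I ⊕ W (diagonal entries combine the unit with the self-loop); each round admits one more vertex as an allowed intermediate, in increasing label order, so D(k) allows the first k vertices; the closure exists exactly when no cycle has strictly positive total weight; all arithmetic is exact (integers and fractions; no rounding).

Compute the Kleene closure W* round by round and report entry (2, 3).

D(0):
  [0, -∞, -4]
  [-20, 0, 2]
  [-8, -8, 0]
D(1):
  [0, -∞, -4]
  [-20, 0, 2]
  [-8, -8, 0]
D(2):
  [0, -∞, -4]
  [-20, 0, 2]
  [-8, -8, 0]
D(3):
  [0, -12, -4]
  [-6, 0, 2]
  [-8, -8, 0]
Answer: W*[2][3] = 2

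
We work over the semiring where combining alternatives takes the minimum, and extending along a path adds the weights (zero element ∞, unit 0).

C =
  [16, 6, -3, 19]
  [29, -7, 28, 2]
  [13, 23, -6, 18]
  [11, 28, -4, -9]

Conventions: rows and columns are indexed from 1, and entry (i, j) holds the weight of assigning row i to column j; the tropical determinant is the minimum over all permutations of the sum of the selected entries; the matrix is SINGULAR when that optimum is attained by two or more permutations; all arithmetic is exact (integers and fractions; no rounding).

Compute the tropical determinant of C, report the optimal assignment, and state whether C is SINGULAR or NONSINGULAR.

σ = (1, 2, 3, 4): 16 + (-7) + (-6) + (-9) = -6
σ = (1, 2, 4, 3): 16 + (-7) + 18 + (-4) = 23
σ = (1, 3, 2, 4): 16 + 28 + 23 + (-9) = 58
σ = (1, 3, 4, 2): 16 + 28 + 18 + 28 = 90
σ = (1, 4, 2, 3): 16 + 2 + 23 + (-4) = 37
σ = (1, 4, 3, 2): 16 + 2 + (-6) + 28 = 40
σ = (2, 1, 3, 4): 6 + 29 + (-6) + (-9) = 20
σ = (2, 1, 4, 3): 6 + 29 + 18 + (-4) = 49
σ = (2, 3, 1, 4): 6 + 28 + 13 + (-9) = 38
σ = (2, 3, 4, 1): 6 + 28 + 18 + 11 = 63
σ = (2, 4, 1, 3): 6 + 2 + 13 + (-4) = 17
σ = (2, 4, 3, 1): 6 + 2 + (-6) + 11 = 13
σ = (3, 1, 2, 4): (-3) + 29 + 23 + (-9) = 40
σ = (3, 1, 4, 2): (-3) + 29 + 18 + 28 = 72
σ = (3, 2, 1, 4): (-3) + (-7) + 13 + (-9) = -6
σ = (3, 2, 4, 1): (-3) + (-7) + 18 + 11 = 19
σ = (3, 4, 1, 2): (-3) + 2 + 13 + 28 = 40
σ = (3, 4, 2, 1): (-3) + 2 + 23 + 11 = 33
σ = (4, 1, 2, 3): 19 + 29 + 23 + (-4) = 67
σ = (4, 1, 3, 2): 19 + 29 + (-6) + 28 = 70
σ = (4, 2, 1, 3): 19 + (-7) + 13 + (-4) = 21
σ = (4, 2, 3, 1): 19 + (-7) + (-6) + 11 = 17
σ = (4, 3, 1, 2): 19 + 28 + 13 + 28 = 88
σ = (4, 3, 2, 1): 19 + 28 + 23 + 11 = 81
Optimal value attained by: σ = (1, 2, 3, 4).
Answer: det⊕(C) = -6; verdict: SINGULAR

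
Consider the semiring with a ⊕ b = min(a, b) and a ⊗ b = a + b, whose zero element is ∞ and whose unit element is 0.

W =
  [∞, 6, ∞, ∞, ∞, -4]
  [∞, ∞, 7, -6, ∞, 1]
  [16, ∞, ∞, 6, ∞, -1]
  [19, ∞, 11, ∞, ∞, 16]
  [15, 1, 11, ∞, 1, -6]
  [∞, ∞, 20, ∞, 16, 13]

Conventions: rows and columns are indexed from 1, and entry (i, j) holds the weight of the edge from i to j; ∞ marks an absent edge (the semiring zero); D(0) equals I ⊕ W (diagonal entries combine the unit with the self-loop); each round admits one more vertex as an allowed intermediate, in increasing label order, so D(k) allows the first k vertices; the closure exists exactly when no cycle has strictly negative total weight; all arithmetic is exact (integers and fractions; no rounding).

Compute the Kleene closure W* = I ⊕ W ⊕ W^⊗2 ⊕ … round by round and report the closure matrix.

D(0):
  [0, 6, ∞, ∞, ∞, -4]
  [∞, 0, 7, -6, ∞, 1]
  [16, ∞, 0, 6, ∞, -1]
  [19, ∞, 11, 0, ∞, 16]
  [15, 1, 11, ∞, 0, -6]
  [∞, ∞, 20, ∞, 16, 0]
D(1):
  [0, 6, ∞, ∞, ∞, -4]
  [∞, 0, 7, -6, ∞, 1]
  [16, 22, 0, 6, ∞, -1]
  [19, 25, 11, 0, ∞, 15]
  [15, 1, 11, ∞, 0, -6]
  [∞, ∞, 20, ∞, 16, 0]
D(2):
  [0, 6, 13, 0, ∞, -4]
  [∞, 0, 7, -6, ∞, 1]
  [16, 22, 0, 6, ∞, -1]
  [19, 25, 11, 0, ∞, 15]
  [15, 1, 8, -5, 0, -6]
  [∞, ∞, 20, ∞, 16, 0]
D(3):
  [0, 6, 13, 0, ∞, -4]
  [23, 0, 7, -6, ∞, 1]
  [16, 22, 0, 6, ∞, -1]
  [19, 25, 11, 0, ∞, 10]
  [15, 1, 8, -5, 0, -6]
  [36, 42, 20, 26, 16, 0]
D(4):
  [0, 6, 11, 0, ∞, -4]
  [13, 0, 5, -6, ∞, 1]
  [16, 22, 0, 6, ∞, -1]
  [19, 25, 11, 0, ∞, 10]
  [14, 1, 6, -5, 0, -6]
  [36, 42, 20, 26, 16, 0]
D(5):
  [0, 6, 11, 0, ∞, -4]
  [13, 0, 5, -6, ∞, 1]
  [16, 22, 0, 6, ∞, -1]
  [19, 25, 11, 0, ∞, 10]
  [14, 1, 6, -5, 0, -6]
  [30, 17, 20, 11, 16, 0]
D(6):
  [0, 6, 11, 0, 12, -4]
  [13, 0, 5, -6, 17, 1]
  [16, 16, 0, 6, 15, -1]
  [19, 25, 11, 0, 26, 10]
  [14, 1, 6, -5, 0, -6]
  [30, 17, 20, 11, 16, 0]
Answer: W* = [[0, 6, 11, 0, 12, -4], [13, 0, 5, -6, 17, 1], [16, 16, 0, 6, 15, -1], [19, 25, 11, 0, 26, 10], [14, 1, 6, -5, 0, -6], [30, 17, 20, 11, 16, 0]]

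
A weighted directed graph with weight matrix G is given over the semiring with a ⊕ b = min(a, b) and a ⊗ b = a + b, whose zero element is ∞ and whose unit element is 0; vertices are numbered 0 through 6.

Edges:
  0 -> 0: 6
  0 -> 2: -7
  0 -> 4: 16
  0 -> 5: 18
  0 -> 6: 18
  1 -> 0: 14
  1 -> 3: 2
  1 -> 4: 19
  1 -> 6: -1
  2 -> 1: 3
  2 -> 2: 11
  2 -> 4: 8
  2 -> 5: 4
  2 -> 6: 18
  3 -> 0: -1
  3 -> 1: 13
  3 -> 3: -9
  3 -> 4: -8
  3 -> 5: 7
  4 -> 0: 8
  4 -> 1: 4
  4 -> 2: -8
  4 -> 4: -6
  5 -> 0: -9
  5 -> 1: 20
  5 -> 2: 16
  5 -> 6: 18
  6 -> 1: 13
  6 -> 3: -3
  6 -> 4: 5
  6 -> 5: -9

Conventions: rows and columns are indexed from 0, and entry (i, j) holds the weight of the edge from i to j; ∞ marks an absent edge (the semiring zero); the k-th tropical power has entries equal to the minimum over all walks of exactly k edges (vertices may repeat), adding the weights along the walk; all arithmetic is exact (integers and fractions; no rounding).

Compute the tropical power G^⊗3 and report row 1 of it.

G^⊗2:
  [9, -4, -1, 15, 1, -3, 11]
  [1, 12, 7, -7, -6, -10, 32]
  [-5, 12, 0, 5, 2, 9, 2]
  [-10, -4, -16, -18, -17, -2, 12]
  [2, -5, -14, 6, -12, -4, 3]
  [-3, 19, -16, 15, 7, 9, 9]
  [-18, 9, -3, -12, -11, 4, 9]
G^⊗3:
  [-12, 2, -7, -2, -5, 2, -5]
  [-19, -2, -14, -16, -15, 0, 8]
  [0, 3, -12, -4, -4, -7, 11]
  [-19, -13, -25, -27, -26, -12, -5]
  [-13, -11, -20, -3, -18, -10, -6]
  [0, -13, -10, 6, -8, -12, 2]
  [-13, -7, -25, -21, -20, -5, 0]
Answer: row 1 of G^⊗3 = [-19, -2, -14, -16, -15, 0, 8]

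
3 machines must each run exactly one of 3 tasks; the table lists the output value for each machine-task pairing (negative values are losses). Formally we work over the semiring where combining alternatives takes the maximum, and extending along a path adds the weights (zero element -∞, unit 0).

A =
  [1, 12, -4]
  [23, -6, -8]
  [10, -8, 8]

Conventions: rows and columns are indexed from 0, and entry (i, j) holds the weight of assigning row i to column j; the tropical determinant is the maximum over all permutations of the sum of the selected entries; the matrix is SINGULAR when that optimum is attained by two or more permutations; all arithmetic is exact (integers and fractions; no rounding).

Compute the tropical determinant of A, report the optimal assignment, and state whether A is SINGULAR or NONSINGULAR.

σ = (0, 1, 2): 1 + (-6) + 8 = 3
σ = (0, 2, 1): 1 + (-8) + (-8) = -15
σ = (1, 0, 2): 12 + 23 + 8 = 43
σ = (1, 2, 0): 12 + (-8) + 10 = 14
σ = (2, 0, 1): (-4) + 23 + (-8) = 11
σ = (2, 1, 0): (-4) + (-6) + 10 = 0
Optimal value attained by: σ = (1, 0, 2).
Answer: det⊕(A) = 43; verdict: NONSINGULAR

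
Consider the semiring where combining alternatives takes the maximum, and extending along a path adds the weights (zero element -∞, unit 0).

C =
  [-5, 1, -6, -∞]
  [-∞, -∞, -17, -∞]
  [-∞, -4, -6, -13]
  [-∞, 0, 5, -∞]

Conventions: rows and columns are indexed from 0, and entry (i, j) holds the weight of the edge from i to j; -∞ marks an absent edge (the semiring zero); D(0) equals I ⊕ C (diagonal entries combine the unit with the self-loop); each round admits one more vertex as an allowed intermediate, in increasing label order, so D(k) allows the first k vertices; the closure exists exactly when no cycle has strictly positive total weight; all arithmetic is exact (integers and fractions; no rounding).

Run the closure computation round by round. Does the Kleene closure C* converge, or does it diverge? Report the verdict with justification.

D(0):
  [0, 1, -6, -∞]
  [-∞, 0, -17, -∞]
  [-∞, -4, 0, -13]
  [-∞, 0, 5, 0]
D(1):
  [0, 1, -6, -∞]
  [-∞, 0, -17, -∞]
  [-∞, -4, 0, -13]
  [-∞, 0, 5, 0]
D(2):
  [0, 1, -6, -∞]
  [-∞, 0, -17, -∞]
  [-∞, -4, 0, -13]
  [-∞, 0, 5, 0]
D(3):
  [0, 1, -6, -19]
  [-∞, 0, -17, -30]
  [-∞, -4, 0, -13]
  [-∞, 1, 5, 0]
D(4):
  [0, 1, -6, -19]
  [-∞, 0, -17, -30]
  [-∞, -4, 0, -13]
  [-∞, 1, 5, 0]
Key observation: every diagonal entry stays at the unit through all rounds, so no improving cycle exists.
Answer: CONVERGES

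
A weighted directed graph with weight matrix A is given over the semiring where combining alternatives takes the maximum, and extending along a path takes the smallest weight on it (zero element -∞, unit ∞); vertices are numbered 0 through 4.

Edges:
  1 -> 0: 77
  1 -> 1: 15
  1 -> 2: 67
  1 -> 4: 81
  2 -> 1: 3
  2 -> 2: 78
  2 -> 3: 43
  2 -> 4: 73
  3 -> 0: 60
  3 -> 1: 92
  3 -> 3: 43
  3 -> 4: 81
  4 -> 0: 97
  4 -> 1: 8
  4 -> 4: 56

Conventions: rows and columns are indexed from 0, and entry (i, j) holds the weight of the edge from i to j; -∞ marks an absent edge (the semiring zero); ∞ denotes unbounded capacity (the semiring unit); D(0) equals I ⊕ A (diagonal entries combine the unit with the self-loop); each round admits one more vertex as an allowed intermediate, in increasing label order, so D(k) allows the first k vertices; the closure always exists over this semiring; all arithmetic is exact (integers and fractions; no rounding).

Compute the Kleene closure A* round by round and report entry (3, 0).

D(0):
  [∞, -∞, -∞, -∞, -∞]
  [77, ∞, 67, -∞, 81]
  [-∞, 3, ∞, 43, 73]
  [60, 92, -∞, ∞, 81]
  [97, 8, -∞, -∞, ∞]
D(1):
  [∞, -∞, -∞, -∞, -∞]
  [77, ∞, 67, -∞, 81]
  [-∞, 3, ∞, 43, 73]
  [60, 92, -∞, ∞, 81]
  [97, 8, -∞, -∞, ∞]
D(2):
  [∞, -∞, -∞, -∞, -∞]
  [77, ∞, 67, -∞, 81]
  [3, 3, ∞, 43, 73]
  [77, 92, 67, ∞, 81]
  [97, 8, 8, -∞, ∞]
D(3):
  [∞, -∞, -∞, -∞, -∞]
  [77, ∞, 67, 43, 81]
  [3, 3, ∞, 43, 73]
  [77, 92, 67, ∞, 81]
  [97, 8, 8, 8, ∞]
D(4):
  [∞, -∞, -∞, -∞, -∞]
  [77, ∞, 67, 43, 81]
  [43, 43, ∞, 43, 73]
  [77, 92, 67, ∞, 81]
  [97, 8, 8, 8, ∞]
D(5):
  [∞, -∞, -∞, -∞, -∞]
  [81, ∞, 67, 43, 81]
  [73, 43, ∞, 43, 73]
  [81, 92, 67, ∞, 81]
  [97, 8, 8, 8, ∞]
Answer: A*[3][0] = 81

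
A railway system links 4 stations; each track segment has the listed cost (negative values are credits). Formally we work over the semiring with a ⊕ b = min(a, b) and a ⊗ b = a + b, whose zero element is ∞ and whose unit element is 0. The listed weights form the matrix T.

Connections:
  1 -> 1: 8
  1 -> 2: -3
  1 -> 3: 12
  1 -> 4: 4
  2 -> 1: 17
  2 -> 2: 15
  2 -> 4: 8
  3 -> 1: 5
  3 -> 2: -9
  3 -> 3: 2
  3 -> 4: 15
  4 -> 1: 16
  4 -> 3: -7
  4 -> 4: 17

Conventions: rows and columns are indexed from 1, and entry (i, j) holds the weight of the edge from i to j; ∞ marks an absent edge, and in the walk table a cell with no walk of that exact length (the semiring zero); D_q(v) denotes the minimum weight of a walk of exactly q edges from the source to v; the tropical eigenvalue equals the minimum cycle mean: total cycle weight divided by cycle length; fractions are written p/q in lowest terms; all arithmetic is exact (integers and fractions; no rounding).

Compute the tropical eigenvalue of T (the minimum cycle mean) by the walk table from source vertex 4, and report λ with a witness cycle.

q=0: [∞, ∞, ∞, 0]
q=1: [16, ∞, -7, 17]
q=2: [-2, -16, -5, 8]
q=3: [0, -14, -3, -8]
q=4: [2, -12, -15, -6]
Optimal cycle mean attained by: cycle 2->4->3->2, total 8 + (-7) + (-9), length 3.
Answer: λ = -8/3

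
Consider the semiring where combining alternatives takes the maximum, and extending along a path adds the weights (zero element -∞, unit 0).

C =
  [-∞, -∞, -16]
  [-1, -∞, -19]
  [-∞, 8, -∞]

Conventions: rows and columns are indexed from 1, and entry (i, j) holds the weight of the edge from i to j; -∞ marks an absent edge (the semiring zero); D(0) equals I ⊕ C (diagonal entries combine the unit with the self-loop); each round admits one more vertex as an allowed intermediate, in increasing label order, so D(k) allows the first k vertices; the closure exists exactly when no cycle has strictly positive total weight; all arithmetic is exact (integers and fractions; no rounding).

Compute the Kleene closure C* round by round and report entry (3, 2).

D(0):
  [0, -∞, -16]
  [-1, 0, -19]
  [-∞, 8, 0]
D(1):
  [0, -∞, -16]
  [-1, 0, -17]
  [-∞, 8, 0]
D(2):
  [0, -∞, -16]
  [-1, 0, -17]
  [7, 8, 0]
D(3):
  [0, -8, -16]
  [-1, 0, -17]
  [7, 8, 0]
Answer: C*[3][2] = 8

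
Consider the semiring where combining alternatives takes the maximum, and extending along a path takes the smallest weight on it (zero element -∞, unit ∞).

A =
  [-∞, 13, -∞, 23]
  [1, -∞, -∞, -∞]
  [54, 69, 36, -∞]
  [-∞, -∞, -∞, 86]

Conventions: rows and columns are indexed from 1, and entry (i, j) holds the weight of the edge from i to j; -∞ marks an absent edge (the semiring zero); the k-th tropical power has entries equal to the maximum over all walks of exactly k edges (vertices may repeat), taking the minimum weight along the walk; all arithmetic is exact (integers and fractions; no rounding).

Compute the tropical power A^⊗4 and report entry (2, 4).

A^⊗2:
  [1, -∞, -∞, 23]
  [-∞, 1, -∞, 1]
  [36, 36, 36, 23]
  [-∞, -∞, -∞, 86]
A^⊗3:
  [-∞, 1, -∞, 23]
  [1, -∞, -∞, 1]
  [36, 36, 36, 23]
  [-∞, -∞, -∞, 86]
A^⊗4:
  [1, -∞, -∞, 23]
  [-∞, 1, -∞, 1]
  [36, 36, 36, 23]
  [-∞, -∞, -∞, 86]
Key observation: the optimum is the walk 2->1->4->4->4, with weight 1 min 23 min 86 min 86 = 1.
Optimal value attained by: walk 2->1->4->4->4.
Answer: (A^⊗4)[2][4] = 1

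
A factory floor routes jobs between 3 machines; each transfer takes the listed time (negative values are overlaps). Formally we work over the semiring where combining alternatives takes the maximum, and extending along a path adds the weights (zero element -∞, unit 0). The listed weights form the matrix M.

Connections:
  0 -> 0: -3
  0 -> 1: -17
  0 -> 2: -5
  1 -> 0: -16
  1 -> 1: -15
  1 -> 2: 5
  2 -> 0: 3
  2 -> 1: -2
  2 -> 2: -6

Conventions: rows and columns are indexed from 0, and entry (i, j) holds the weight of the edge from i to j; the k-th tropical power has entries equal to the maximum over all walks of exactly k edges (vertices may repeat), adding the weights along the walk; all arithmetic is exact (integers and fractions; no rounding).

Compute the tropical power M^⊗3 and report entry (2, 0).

M^⊗2:
  [-2, -7, -8]
  [8, 3, -1]
  [0, -8, 3]
M^⊗3:
  [-5, -10, -2]
  [5, -3, 8]
  [6, 1, -3]
Key observation: the optimum is the walk 2->1->2->0, with weight (-2) + 5 + 3 = 6.
Optimal value attained by: walk 2->1->2->0.
Answer: (M^⊗3)[2][0] = 6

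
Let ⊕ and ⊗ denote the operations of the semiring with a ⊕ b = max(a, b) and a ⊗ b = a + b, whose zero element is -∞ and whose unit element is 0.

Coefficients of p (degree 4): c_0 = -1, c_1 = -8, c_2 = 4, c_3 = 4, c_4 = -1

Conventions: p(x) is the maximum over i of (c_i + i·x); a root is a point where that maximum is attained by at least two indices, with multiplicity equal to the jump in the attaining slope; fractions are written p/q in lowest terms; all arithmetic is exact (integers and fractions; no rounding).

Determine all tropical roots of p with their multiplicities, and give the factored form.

hull edge (i=0, c=-1) to (i=2, c=4): slope 5/2, span 2
hull edge (i=2, c=4) to (i=3, c=4): slope 0, span 1
hull edge (i=3, c=4) to (i=4, c=-1): slope -5, span 1
Factored form: p(x) = -1 ⊗ (x ⊕ (-5/2)) ⊗ (x ⊕ (-5/2)) ⊗ (x ⊕ 0) ⊗ (x ⊕ 5)
Answer: roots = -5/2 (mult 2), 0 (mult 1), 5 (mult 1)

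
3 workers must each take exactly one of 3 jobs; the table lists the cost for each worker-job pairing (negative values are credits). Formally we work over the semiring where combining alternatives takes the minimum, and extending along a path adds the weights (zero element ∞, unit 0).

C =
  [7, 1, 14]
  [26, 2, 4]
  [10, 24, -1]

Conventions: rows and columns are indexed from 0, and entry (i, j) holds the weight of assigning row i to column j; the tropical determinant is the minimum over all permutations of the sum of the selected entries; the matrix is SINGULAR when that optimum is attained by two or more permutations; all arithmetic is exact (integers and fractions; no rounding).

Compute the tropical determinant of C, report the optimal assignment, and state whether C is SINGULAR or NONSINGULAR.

σ = (0, 1, 2): 7 + 2 + (-1) = 8
σ = (0, 2, 1): 7 + 4 + 24 = 35
σ = (1, 0, 2): 1 + 26 + (-1) = 26
σ = (1, 2, 0): 1 + 4 + 10 = 15
σ = (2, 0, 1): 14 + 26 + 24 = 64
σ = (2, 1, 0): 14 + 2 + 10 = 26
Optimal value attained by: σ = (0, 1, 2).
Answer: det⊕(C) = 8; verdict: NONSINGULAR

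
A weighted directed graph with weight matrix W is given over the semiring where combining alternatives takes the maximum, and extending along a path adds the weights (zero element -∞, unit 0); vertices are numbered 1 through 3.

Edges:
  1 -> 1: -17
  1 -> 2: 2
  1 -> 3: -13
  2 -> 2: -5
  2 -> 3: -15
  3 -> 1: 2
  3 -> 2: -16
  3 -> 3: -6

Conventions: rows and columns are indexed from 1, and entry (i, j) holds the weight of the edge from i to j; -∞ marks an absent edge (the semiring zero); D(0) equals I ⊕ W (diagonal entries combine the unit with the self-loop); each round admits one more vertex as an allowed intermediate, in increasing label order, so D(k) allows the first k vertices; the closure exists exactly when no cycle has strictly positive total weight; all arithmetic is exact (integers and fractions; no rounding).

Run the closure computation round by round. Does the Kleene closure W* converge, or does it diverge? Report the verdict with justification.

D(0):
  [0, 2, -13]
  [-∞, 0, -15]
  [2, -16, 0]
D(1):
  [0, 2, -13]
  [-∞, 0, -15]
  [2, 4, 0]
D(2):
  [0, 2, -13]
  [-∞, 0, -15]
  [2, 4, 0]
D(3):
  [0, 2, -13]
  [-13, 0, -15]
  [2, 4, 0]
Key observation: every diagonal entry stays at the unit through all rounds, so no improving cycle exists.
Answer: CONVERGES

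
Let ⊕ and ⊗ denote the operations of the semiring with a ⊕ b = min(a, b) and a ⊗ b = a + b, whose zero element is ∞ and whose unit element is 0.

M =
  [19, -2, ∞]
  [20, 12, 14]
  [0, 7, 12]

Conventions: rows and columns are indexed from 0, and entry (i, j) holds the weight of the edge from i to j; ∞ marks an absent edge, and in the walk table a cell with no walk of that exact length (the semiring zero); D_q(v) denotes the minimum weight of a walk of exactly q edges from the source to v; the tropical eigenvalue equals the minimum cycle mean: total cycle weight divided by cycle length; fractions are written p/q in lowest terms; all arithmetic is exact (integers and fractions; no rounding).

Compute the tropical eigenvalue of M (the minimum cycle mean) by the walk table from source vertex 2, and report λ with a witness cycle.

q=0: [∞, ∞, 0]
q=1: [0, 7, 12]
q=2: [12, -2, 21]
q=3: [18, 10, 12]
Optimal cycle mean attained by: cycle 0->1->2->0, total (-2) + 14 + 0, length 3.
Answer: λ = 4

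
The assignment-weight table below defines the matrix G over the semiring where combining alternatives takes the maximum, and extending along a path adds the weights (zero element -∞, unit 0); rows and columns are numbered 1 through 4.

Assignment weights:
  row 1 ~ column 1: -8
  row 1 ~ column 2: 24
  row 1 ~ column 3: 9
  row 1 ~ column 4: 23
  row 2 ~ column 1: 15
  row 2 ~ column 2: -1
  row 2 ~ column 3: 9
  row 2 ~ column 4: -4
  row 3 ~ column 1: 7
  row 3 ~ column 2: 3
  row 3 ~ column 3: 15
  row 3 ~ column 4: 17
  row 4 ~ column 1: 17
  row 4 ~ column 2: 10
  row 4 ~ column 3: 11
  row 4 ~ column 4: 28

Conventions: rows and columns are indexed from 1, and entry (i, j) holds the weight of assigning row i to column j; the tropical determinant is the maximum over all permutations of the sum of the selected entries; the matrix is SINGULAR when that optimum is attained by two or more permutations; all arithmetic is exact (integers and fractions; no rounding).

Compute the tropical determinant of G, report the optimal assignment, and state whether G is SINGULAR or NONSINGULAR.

σ = (1, 2, 3, 4): (-8) + (-1) + 15 + 28 = 34
σ = (1, 2, 4, 3): (-8) + (-1) + 17 + 11 = 19
σ = (1, 3, 2, 4): (-8) + 9 + 3 + 28 = 32
σ = (1, 3, 4, 2): (-8) + 9 + 17 + 10 = 28
σ = (1, 4, 2, 3): (-8) + (-4) + 3 + 11 = 2
σ = (1, 4, 3, 2): (-8) + (-4) + 15 + 10 = 13
σ = (2, 1, 3, 4): 24 + 15 + 15 + 28 = 82
σ = (2, 1, 4, 3): 24 + 15 + 17 + 11 = 67
σ = (2, 3, 1, 4): 24 + 9 + 7 + 28 = 68
σ = (2, 3, 4, 1): 24 + 9 + 17 + 17 = 67
σ = (2, 4, 1, 3): 24 + (-4) + 7 + 11 = 38
σ = (2, 4, 3, 1): 24 + (-4) + 15 + 17 = 52
σ = (3, 1, 2, 4): 9 + 15 + 3 + 28 = 55
σ = (3, 1, 4, 2): 9 + 15 + 17 + 10 = 51
σ = (3, 2, 1, 4): 9 + (-1) + 7 + 28 = 43
σ = (3, 2, 4, 1): 9 + (-1) + 17 + 17 = 42
σ = (3, 4, 1, 2): 9 + (-4) + 7 + 10 = 22
σ = (3, 4, 2, 1): 9 + (-4) + 3 + 17 = 25
σ = (4, 1, 2, 3): 23 + 15 + 3 + 11 = 52
σ = (4, 1, 3, 2): 23 + 15 + 15 + 10 = 63
σ = (4, 2, 1, 3): 23 + (-1) + 7 + 11 = 40
σ = (4, 2, 3, 1): 23 + (-1) + 15 + 17 = 54
σ = (4, 3, 1, 2): 23 + 9 + 7 + 10 = 49
σ = (4, 3, 2, 1): 23 + 9 + 3 + 17 = 52
Optimal value attained by: σ = (2, 1, 3, 4).
Answer: det⊕(G) = 82; verdict: NONSINGULAR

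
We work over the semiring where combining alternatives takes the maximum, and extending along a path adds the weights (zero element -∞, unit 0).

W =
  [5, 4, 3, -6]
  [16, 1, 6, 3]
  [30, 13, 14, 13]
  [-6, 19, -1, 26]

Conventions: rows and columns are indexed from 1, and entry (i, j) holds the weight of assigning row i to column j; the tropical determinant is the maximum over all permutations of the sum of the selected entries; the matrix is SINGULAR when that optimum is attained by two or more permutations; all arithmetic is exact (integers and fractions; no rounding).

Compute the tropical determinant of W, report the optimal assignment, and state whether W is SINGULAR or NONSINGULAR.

σ = (1, 2, 3, 4): 5 + 1 + 14 + 26 = 46
σ = (1, 2, 4, 3): 5 + 1 + 13 + (-1) = 18
σ = (1, 3, 2, 4): 5 + 6 + 13 + 26 = 50
σ = (1, 3, 4, 2): 5 + 6 + 13 + 19 = 43
σ = (1, 4, 2, 3): 5 + 3 + 13 + (-1) = 20
σ = (1, 4, 3, 2): 5 + 3 + 14 + 19 = 41
σ = (2, 1, 3, 4): 4 + 16 + 14 + 26 = 60
σ = (2, 1, 4, 3): 4 + 16 + 13 + (-1) = 32
σ = (2, 3, 1, 4): 4 + 6 + 30 + 26 = 66
σ = (2, 3, 4, 1): 4 + 6 + 13 + (-6) = 17
σ = (2, 4, 1, 3): 4 + 3 + 30 + (-1) = 36
σ = (2, 4, 3, 1): 4 + 3 + 14 + (-6) = 15
σ = (3, 1, 2, 4): 3 + 16 + 13 + 26 = 58
σ = (3, 1, 4, 2): 3 + 16 + 13 + 19 = 51
σ = (3, 2, 1, 4): 3 + 1 + 30 + 26 = 60
σ = (3, 2, 4, 1): 3 + 1 + 13 + (-6) = 11
σ = (3, 4, 1, 2): 3 + 3 + 30 + 19 = 55
σ = (3, 4, 2, 1): 3 + 3 + 13 + (-6) = 13
σ = (4, 1, 2, 3): (-6) + 16 + 13 + (-1) = 22
σ = (4, 1, 3, 2): (-6) + 16 + 14 + 19 = 43
σ = (4, 2, 1, 3): (-6) + 1 + 30 + (-1) = 24
σ = (4, 2, 3, 1): (-6) + 1 + 14 + (-6) = 3
σ = (4, 3, 1, 2): (-6) + 6 + 30 + 19 = 49
σ = (4, 3, 2, 1): (-6) + 6 + 13 + (-6) = 7
Optimal value attained by: σ = (2, 3, 1, 4).
Answer: det⊕(W) = 66; verdict: NONSINGULAR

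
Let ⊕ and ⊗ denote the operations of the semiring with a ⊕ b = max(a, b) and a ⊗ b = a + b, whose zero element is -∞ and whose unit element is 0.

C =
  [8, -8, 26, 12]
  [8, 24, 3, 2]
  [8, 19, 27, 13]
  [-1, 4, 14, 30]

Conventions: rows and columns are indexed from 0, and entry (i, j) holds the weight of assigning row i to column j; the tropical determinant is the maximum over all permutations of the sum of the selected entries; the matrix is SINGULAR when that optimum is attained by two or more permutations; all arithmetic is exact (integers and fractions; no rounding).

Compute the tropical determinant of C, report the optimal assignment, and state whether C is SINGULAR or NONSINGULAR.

σ = (0, 1, 2, 3): 8 + 24 + 27 + 30 = 89
σ = (0, 1, 3, 2): 8 + 24 + 13 + 14 = 59
σ = (0, 2, 1, 3): 8 + 3 + 19 + 30 = 60
σ = (0, 2, 3, 1): 8 + 3 + 13 + 4 = 28
σ = (0, 3, 1, 2): 8 + 2 + 19 + 14 = 43
σ = (0, 3, 2, 1): 8 + 2 + 27 + 4 = 41
σ = (1, 0, 2, 3): (-8) + 8 + 27 + 30 = 57
σ = (1, 0, 3, 2): (-8) + 8 + 13 + 14 = 27
σ = (1, 2, 0, 3): (-8) + 3 + 8 + 30 = 33
σ = (1, 2, 3, 0): (-8) + 3 + 13 + (-1) = 7
σ = (1, 3, 0, 2): (-8) + 2 + 8 + 14 = 16
σ = (1, 3, 2, 0): (-8) + 2 + 27 + (-1) = 20
σ = (2, 0, 1, 3): 26 + 8 + 19 + 30 = 83
σ = (2, 0, 3, 1): 26 + 8 + 13 + 4 = 51
σ = (2, 1, 0, 3): 26 + 24 + 8 + 30 = 88
σ = (2, 1, 3, 0): 26 + 24 + 13 + (-1) = 62
σ = (2, 3, 0, 1): 26 + 2 + 8 + 4 = 40
σ = (2, 3, 1, 0): 26 + 2 + 19 + (-1) = 46
σ = (3, 0, 1, 2): 12 + 8 + 19 + 14 = 53
σ = (3, 0, 2, 1): 12 + 8 + 27 + 4 = 51
σ = (3, 1, 0, 2): 12 + 24 + 8 + 14 = 58
σ = (3, 1, 2, 0): 12 + 24 + 27 + (-1) = 62
σ = (3, 2, 0, 1): 12 + 3 + 8 + 4 = 27
σ = (3, 2, 1, 0): 12 + 3 + 19 + (-1) = 33
Optimal value attained by: σ = (0, 1, 2, 3).
Answer: det⊕(C) = 89; verdict: NONSINGULAR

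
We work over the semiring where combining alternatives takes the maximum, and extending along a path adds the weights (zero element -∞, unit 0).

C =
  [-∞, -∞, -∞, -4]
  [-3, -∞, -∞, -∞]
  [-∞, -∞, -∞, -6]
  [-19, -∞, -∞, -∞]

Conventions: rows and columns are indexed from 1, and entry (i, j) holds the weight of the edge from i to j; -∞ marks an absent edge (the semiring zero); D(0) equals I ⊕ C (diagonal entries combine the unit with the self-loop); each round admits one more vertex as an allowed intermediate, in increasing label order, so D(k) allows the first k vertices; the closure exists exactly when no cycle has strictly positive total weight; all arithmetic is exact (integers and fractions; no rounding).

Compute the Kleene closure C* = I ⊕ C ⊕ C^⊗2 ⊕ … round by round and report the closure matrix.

D(0):
  [0, -∞, -∞, -4]
  [-3, 0, -∞, -∞]
  [-∞, -∞, 0, -6]
  [-19, -∞, -∞, 0]
D(1):
  [0, -∞, -∞, -4]
  [-3, 0, -∞, -7]
  [-∞, -∞, 0, -6]
  [-19, -∞, -∞, 0]
D(2):
  [0, -∞, -∞, -4]
  [-3, 0, -∞, -7]
  [-∞, -∞, 0, -6]
  [-19, -∞, -∞, 0]
D(3):
  [0, -∞, -∞, -4]
  [-3, 0, -∞, -7]
  [-∞, -∞, 0, -6]
  [-19, -∞, -∞, 0]
D(4):
  [0, -∞, -∞, -4]
  [-3, 0, -∞, -7]
  [-25, -∞, 0, -6]
  [-19, -∞, -∞, 0]
Answer: C* = [[0, -∞, -∞, -4], [-3, 0, -∞, -7], [-25, -∞, 0, -6], [-19, -∞, -∞, 0]]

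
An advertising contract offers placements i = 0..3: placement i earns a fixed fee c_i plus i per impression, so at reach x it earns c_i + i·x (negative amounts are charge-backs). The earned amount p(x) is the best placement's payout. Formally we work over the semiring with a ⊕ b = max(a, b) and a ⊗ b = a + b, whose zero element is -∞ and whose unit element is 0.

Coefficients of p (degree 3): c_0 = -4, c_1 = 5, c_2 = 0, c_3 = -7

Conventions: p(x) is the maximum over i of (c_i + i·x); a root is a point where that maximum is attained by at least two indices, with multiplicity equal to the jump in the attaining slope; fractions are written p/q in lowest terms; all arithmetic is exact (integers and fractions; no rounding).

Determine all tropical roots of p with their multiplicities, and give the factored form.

hull edge (i=0, c=-4) to (i=1, c=5): slope 9, span 1
hull edge (i=1, c=5) to (i=2, c=0): slope -5, span 1
hull edge (i=2, c=0) to (i=3, c=-7): slope -7, span 1
Factored form: p(x) = -7 ⊗ (x ⊕ (-9)) ⊗ (x ⊕ 5) ⊗ (x ⊕ 7)
Answer: roots = -9 (mult 1), 5 (mult 1), 7 (mult 1)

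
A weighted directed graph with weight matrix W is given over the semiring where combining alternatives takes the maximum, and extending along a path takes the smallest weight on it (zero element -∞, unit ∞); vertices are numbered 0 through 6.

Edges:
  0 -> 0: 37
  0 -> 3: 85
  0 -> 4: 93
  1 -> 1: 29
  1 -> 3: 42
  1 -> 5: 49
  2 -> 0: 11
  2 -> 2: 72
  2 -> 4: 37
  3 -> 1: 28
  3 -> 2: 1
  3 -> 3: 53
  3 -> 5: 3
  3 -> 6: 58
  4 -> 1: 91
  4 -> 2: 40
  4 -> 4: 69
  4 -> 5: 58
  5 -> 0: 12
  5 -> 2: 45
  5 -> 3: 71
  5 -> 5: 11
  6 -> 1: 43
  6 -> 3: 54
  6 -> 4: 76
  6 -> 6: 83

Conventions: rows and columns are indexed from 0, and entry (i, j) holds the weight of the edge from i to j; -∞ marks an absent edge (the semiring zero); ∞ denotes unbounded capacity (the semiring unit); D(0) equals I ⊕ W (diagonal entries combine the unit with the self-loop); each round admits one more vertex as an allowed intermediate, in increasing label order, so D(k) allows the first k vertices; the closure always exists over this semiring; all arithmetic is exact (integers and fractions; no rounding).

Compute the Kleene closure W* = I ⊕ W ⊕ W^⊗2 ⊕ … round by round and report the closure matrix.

D(0):
  [∞, -∞, -∞, 85, 93, -∞, -∞]
  [-∞, ∞, -∞, 42, -∞, 49, -∞]
  [11, -∞, ∞, -∞, 37, -∞, -∞]
  [-∞, 28, 1, ∞, -∞, 3, 58]
  [-∞, 91, 40, -∞, ∞, 58, -∞]
  [12, -∞, 45, 71, -∞, ∞, -∞]
  [-∞, 43, -∞, 54, 76, -∞, ∞]
D(1):
  [∞, -∞, -∞, 85, 93, -∞, -∞]
  [-∞, ∞, -∞, 42, -∞, 49, -∞]
  [11, -∞, ∞, 11, 37, -∞, -∞]
  [-∞, 28, 1, ∞, -∞, 3, 58]
  [-∞, 91, 40, -∞, ∞, 58, -∞]
  [12, -∞, 45, 71, 12, ∞, -∞]
  [-∞, 43, -∞, 54, 76, -∞, ∞]
D(2):
  [∞, -∞, -∞, 85, 93, -∞, -∞]
  [-∞, ∞, -∞, 42, -∞, 49, -∞]
  [11, -∞, ∞, 11, 37, -∞, -∞]
  [-∞, 28, 1, ∞, -∞, 28, 58]
  [-∞, 91, 40, 42, ∞, 58, -∞]
  [12, -∞, 45, 71, 12, ∞, -∞]
  [-∞, 43, -∞, 54, 76, 43, ∞]
D(3):
  [∞, -∞, -∞, 85, 93, -∞, -∞]
  [-∞, ∞, -∞, 42, -∞, 49, -∞]
  [11, -∞, ∞, 11, 37, -∞, -∞]
  [1, 28, 1, ∞, 1, 28, 58]
  [11, 91, 40, 42, ∞, 58, -∞]
  [12, -∞, 45, 71, 37, ∞, -∞]
  [-∞, 43, -∞, 54, 76, 43, ∞]
D(4):
  [∞, 28, 1, 85, 93, 28, 58]
  [1, ∞, 1, 42, 1, 49, 42]
  [11, 11, ∞, 11, 37, 11, 11]
  [1, 28, 1, ∞, 1, 28, 58]
  [11, 91, 40, 42, ∞, 58, 42]
  [12, 28, 45, 71, 37, ∞, 58]
  [1, 43, 1, 54, 76, 43, ∞]
D(5):
  [∞, 91, 40, 85, 93, 58, 58]
  [1, ∞, 1, 42, 1, 49, 42]
  [11, 37, ∞, 37, 37, 37, 37]
  [1, 28, 1, ∞, 1, 28, 58]
  [11, 91, 40, 42, ∞, 58, 42]
  [12, 37, 45, 71, 37, ∞, 58]
  [11, 76, 40, 54, 76, 58, ∞]
D(6):
  [∞, 91, 45, 85, 93, 58, 58]
  [12, ∞, 45, 49, 37, 49, 49]
  [12, 37, ∞, 37, 37, 37, 37]
  [12, 28, 28, ∞, 28, 28, 58]
  [12, 91, 45, 58, ∞, 58, 58]
  [12, 37, 45, 71, 37, ∞, 58]
  [12, 76, 45, 58, 76, 58, ∞]
D(7):
  [∞, 91, 45, 85, 93, 58, 58]
  [12, ∞, 45, 49, 49, 49, 49]
  [12, 37, ∞, 37, 37, 37, 37]
  [12, 58, 45, ∞, 58, 58, 58]
  [12, 91, 45, 58, ∞, 58, 58]
  [12, 58, 45, 71, 58, ∞, 58]
  [12, 76, 45, 58, 76, 58, ∞]
Answer: W* = [[∞, 91, 45, 85, 93, 58, 58], [12, ∞, 45, 49, 49, 49, 49], [12, 37, ∞, 37, 37, 37, 37], [12, 58, 45, ∞, 58, 58, 58], [12, 91, 45, 58, ∞, 58, 58], [12, 58, 45, 71, 58, ∞, 58], [12, 76, 45, 58, 76, 58, ∞]]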